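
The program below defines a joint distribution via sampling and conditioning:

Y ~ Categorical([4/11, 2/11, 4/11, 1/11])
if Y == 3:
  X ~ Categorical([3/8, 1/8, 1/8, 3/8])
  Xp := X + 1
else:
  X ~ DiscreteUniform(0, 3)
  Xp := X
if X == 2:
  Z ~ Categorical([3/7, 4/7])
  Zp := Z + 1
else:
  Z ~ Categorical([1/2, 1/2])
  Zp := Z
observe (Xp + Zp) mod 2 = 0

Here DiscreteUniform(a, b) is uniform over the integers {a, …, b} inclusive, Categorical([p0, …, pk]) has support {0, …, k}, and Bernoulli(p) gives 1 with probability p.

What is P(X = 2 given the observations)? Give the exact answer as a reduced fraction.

P(X = 2 | obs) = 166/635

Enumerate traces; 16 have nonzero weight after conditioning:
  (Y=0, X=0, Z=0) weight 1/22
  (Y=0, X=1, Z=1) weight 1/22
  (Y=0, X=2, Z=1) weight 4/77
  (Y=0, X=3, Z=1) weight 1/22
  (Y=1, X=0, Z=0) weight 1/44
  (Y=1, X=1, Z=1) weight 1/44
  (Y=1, X=2, Z=1) weight 2/77
  (Y=1, X=3, Z=1) weight 1/44
  … 8 more
Group by X:
  weight(X=0) = 23/176
  weight(X=1) = 21/176
  weight(X=2) = 83/616
  weight(X=3) = 23/176
Total weight = 23/176 + 21/176 + 83/616 + 23/176 = 635/1232
P(X=0 | obs) = 23/176 / 635/1232 = 161/635
P(X=1 | obs) = 21/176 / 635/1232 = 147/635
P(X=2 | obs) = 83/616 / 635/1232 = 166/635
P(X=3 | obs) = 23/176 / 635/1232 = 161/635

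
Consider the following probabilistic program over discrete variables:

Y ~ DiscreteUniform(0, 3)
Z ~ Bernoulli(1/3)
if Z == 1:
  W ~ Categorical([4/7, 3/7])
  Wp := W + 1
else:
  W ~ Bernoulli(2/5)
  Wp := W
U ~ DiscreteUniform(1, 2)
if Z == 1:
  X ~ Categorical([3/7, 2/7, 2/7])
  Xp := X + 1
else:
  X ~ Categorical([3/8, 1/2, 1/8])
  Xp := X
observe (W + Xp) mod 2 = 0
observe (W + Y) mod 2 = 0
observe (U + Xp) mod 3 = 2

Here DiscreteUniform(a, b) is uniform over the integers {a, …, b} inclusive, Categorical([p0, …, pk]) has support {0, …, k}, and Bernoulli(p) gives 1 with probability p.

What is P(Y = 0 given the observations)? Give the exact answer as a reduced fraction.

P(Y = 0 | obs) = 441/2266

Enumerate traces; 8 have nonzero weight after conditioning:
  (Y=0, Z=0, W=0, U=2, X=0) weight 3/160
  (Y=1, Z=0, W=1, U=1, X=1) weight 1/60
  (Y=1, Z=1, W=1, U=1, X=0) weight 3/392
  (Y=1, Z=1, W=1, U=2, X=2) weight 1/196
  (Y=2, Z=0, W=0, U=2, X=0) weight 3/160
  (Y=3, Z=0, W=1, U=1, X=1) weight 1/60
  (Y=3, Z=1, W=1, U=1, X=0) weight 3/392
  (Y=3, Z=1, W=1, U=2, X=2) weight 1/196
Group by Y:
  weight(Y=0) = 3/160
  weight(Y=1) = 173/5880
  weight(Y=2) = 3/160
  weight(Y=3) = 173/5880
Total weight = 3/160 + 173/5880 + 3/160 + 173/5880 = 1133/11760
P(Y=0 | obs) = 3/160 / 1133/11760 = 441/2266
P(Y=1 | obs) = 173/5880 / 1133/11760 = 346/1133
P(Y=2 | obs) = 3/160 / 1133/11760 = 441/2266
P(Y=3 | obs) = 173/5880 / 1133/11760 = 346/1133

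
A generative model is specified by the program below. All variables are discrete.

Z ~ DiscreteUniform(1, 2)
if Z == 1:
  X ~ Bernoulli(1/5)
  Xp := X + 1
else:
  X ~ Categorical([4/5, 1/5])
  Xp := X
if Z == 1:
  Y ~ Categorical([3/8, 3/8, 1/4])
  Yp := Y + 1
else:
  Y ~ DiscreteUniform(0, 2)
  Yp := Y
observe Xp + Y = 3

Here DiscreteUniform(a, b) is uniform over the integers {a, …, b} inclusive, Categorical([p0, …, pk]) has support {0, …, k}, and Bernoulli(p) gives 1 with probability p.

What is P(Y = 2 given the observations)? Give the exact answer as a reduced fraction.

Enumerate traces; 3 have nonzero weight after conditioning:
  (Z=1, X=0, Y=2) weight 1/10
  (Z=1, X=1, Y=1) weight 3/80
  (Z=2, X=1, Y=2) weight 1/30
Group by Y:
  weight(Y=1) = 3/80
  weight(Y=2) = 2/15
Total weight = 3/80 + 2/15 = 41/240
P(Y=1 | obs) = 3/80 / 41/240 = 9/41
P(Y=2 | obs) = 2/15 / 41/240 = 32/41

P(Y = 2 | obs) = 32/41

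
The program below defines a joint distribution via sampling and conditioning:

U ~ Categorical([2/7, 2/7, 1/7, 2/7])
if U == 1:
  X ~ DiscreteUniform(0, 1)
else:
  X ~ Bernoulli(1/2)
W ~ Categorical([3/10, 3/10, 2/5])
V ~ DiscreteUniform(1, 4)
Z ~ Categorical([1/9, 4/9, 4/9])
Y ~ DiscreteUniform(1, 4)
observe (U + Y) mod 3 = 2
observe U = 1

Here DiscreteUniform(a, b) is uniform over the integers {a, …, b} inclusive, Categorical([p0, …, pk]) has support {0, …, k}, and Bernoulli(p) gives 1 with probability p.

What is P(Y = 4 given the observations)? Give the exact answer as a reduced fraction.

P(Y = 4 | obs) = 1/2

Enumerate traces; 144 have nonzero weight after conditioning:
  (U=1, X=0, W=0, V=1, Z=0, Y=1) weight 1/3360
  (U=1, X=0, W=0, V=1, Z=0, Y=4) weight 1/3360
  (U=1, X=0, W=0, V=1, Z=1, Y=1) weight 1/840
  (U=1, X=0, W=0, V=1, Z=1, Y=4) weight 1/840
  (U=1, X=0, W=0, V=1, Z=2, Y=1) weight 1/840
  (U=1, X=0, W=0, V=1, Z=2, Y=4) weight 1/840
  (U=1, X=0, W=0, V=2, Z=0, Y=1) weight 1/3360
  (U=1, X=0, W=0, V=2, Z=0, Y=4) weight 1/3360
  … 136 more
Group by Y:
  weight(Y=1) = 1/14
  weight(Y=4) = 1/14
Total weight = 1/14 + 1/14 = 1/7
P(Y=1 | obs) = 1/14 / 1/7 = 1/2
P(Y=4 | obs) = 1/14 / 1/7 = 1/2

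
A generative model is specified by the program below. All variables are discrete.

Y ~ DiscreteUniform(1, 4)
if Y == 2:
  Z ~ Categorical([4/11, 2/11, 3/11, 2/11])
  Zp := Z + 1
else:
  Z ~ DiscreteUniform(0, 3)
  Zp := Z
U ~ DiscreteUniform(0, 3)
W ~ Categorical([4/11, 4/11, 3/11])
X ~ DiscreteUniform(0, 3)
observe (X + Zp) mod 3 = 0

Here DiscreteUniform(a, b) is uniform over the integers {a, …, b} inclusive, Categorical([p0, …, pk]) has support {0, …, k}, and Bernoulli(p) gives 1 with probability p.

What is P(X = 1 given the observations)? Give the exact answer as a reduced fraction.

Enumerate traces; 276 have nonzero weight after conditioning:
  (Y=1, Z=0, U=0, W=0, X=0) weight 1/704
  (Y=1, Z=0, U=0, W=0, X=3) weight 1/704
  (Y=1, Z=0, U=0, W=1, X=0) weight 1/704
  (Y=1, Z=0, U=0, W=1, X=3) weight 1/704
  (Y=1, Z=0, U=0, W=2, X=0) weight 3/2816
  (Y=1, Z=0, U=0, W=2, X=3) weight 3/2816
  (Y=1, Z=0, U=1, W=0, X=0) weight 1/704
  (Y=1, Z=0, U=1, W=0, X=3) weight 1/704
  (Y=1, Z=1, U=0, W=0, X=2) weight 1/704
  (Y=1, Z=2, U=0, W=0, X=1) weight 1/704
  … 266 more
Group by X:
  weight(X=0) = 39/352
  weight(X=1) = 41/704
  weight(X=2) = 57/704
  weight(X=3) = 39/352
Total weight = 39/352 + 41/704 + 57/704 + 39/352 = 127/352
P(X=0 | obs) = 39/352 / 127/352 = 39/127
P(X=1 | obs) = 41/704 / 127/352 = 41/254
P(X=2 | obs) = 57/704 / 127/352 = 57/254
P(X=3 | obs) = 39/352 / 127/352 = 39/127

P(X = 1 | obs) = 41/254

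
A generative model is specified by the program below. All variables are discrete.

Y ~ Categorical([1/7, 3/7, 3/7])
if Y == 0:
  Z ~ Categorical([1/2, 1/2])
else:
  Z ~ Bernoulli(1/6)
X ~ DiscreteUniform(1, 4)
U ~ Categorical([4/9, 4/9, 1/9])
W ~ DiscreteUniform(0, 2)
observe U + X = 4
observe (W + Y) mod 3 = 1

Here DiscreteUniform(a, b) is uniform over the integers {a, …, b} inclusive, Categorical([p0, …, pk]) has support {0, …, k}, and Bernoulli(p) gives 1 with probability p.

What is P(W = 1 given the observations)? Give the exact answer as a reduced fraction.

P(W = 1 | obs) = 1/7

Enumerate traces; 18 have nonzero weight after conditioning:
  (Y=0, Z=0, X=2, U=2, W=1) weight 1/1512
  (Y=0, Z=0, X=3, U=1, W=1) weight 1/378
  (Y=0, Z=0, X=4, U=0, W=1) weight 1/378
  (Y=0, Z=1, X=2, U=2, W=1) weight 1/1512
  (Y=0, Z=1, X=3, U=1, W=1) weight 1/378
  (Y=0, Z=1, X=4, U=0, W=1) weight 1/378
  (Y=1, Z=0, X=2, U=2, W=0) weight 5/1512
  (Y=1, Z=0, X=3, U=1, W=0) weight 5/378
  (Y=2, Z=0, X=2, U=2, W=2) weight 5/1512
  … 9 more
Group by W:
  weight(W=0) = 1/28
  weight(W=1) = 1/84
  weight(W=2) = 1/28
Total weight = 1/28 + 1/84 + 1/28 = 1/12
P(W=0 | obs) = 1/28 / 1/12 = 3/7
P(W=1 | obs) = 1/84 / 1/12 = 1/7
P(W=2 | obs) = 1/28 / 1/12 = 3/7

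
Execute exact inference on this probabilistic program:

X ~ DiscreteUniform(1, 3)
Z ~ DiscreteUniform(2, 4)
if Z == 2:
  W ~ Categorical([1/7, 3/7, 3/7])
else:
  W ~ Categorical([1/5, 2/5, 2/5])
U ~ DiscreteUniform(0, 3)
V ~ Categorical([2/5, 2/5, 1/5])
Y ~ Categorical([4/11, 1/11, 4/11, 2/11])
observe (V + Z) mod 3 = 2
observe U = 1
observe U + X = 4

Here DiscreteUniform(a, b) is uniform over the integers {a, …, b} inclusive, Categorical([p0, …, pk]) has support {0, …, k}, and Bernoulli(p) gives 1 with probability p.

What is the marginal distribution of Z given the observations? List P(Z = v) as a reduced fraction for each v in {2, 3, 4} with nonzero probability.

Enumerate traces; 36 have nonzero weight after conditioning:
  (X=3, Z=2, W=0, U=1, V=0, Y=0) weight 2/3465
  (X=3, Z=2, W=0, U=1, V=0, Y=1) weight 1/6930
  (X=3, Z=2, W=0, U=1, V=0, Y=2) weight 2/3465
  (X=3, Z=2, W=0, U=1, V=0, Y=3) weight 1/3465
  (X=3, Z=2, W=1, U=1, V=0, Y=0) weight 2/1155
  (X=3, Z=2, W=1, U=1, V=0, Y=1) weight 1/2310
  (X=3, Z=2, W=1, U=1, V=0, Y=2) weight 2/1155
  (X=3, Z=2, W=1, U=1, V=0, Y=3) weight 1/1155
  (X=3, Z=3, W=0, U=1, V=2, Y=0) weight 1/2475
  (X=3, Z=4, W=0, U=1, V=1, Y=0) weight 2/2475
  … 26 more
Group by Z:
  weight(Z=2) = 1/90
  weight(Z=3) = 1/180
  weight(Z=4) = 1/90
Total weight = 1/90 + 1/180 + 1/90 = 1/36
P(Z=2 | obs) = 1/90 / 1/36 = 2/5
P(Z=3 | obs) = 1/180 / 1/36 = 1/5
P(Z=4 | obs) = 1/90 / 1/36 = 2/5

P(Z=2) = 2/5, P(Z=3) = 1/5, P(Z=4) = 2/5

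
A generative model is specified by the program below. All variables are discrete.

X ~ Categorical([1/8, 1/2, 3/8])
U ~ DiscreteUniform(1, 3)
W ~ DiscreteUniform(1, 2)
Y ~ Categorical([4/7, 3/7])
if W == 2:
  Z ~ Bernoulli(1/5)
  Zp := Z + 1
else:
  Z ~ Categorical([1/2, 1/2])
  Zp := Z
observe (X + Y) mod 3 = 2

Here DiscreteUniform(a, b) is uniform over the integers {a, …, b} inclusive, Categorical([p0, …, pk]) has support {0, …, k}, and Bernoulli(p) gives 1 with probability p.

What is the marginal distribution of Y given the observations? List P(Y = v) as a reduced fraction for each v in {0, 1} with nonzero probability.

Enumerate traces; 24 have nonzero weight after conditioning:
  (X=1, U=1, W=1, Y=1, Z=0) weight 1/56
  (X=1, U=1, W=1, Y=1, Z=1) weight 1/56
  (X=1, U=1, W=2, Y=1, Z=0) weight 1/35
  (X=1, U=1, W=2, Y=1, Z=1) weight 1/140
  (X=1, U=2, W=1, Y=1, Z=0) weight 1/56
  (X=1, U=2, W=1, Y=1, Z=1) weight 1/56
  (X=1, U=2, W=2, Y=1, Z=0) weight 1/35
  (X=1, U=2, W=2, Y=1, Z=1) weight 1/140
  (X=2, U=1, W=1, Y=0, Z=0) weight 1/56
  … 15 more
Group by Y:
  weight(Y=0) = 3/14
  weight(Y=1) = 3/14
Total weight = 3/14 + 3/14 = 3/7
P(Y=0 | obs) = 3/14 / 3/7 = 1/2
P(Y=1 | obs) = 3/14 / 3/7 = 1/2

P(Y=0) = 1/2, P(Y=1) = 1/2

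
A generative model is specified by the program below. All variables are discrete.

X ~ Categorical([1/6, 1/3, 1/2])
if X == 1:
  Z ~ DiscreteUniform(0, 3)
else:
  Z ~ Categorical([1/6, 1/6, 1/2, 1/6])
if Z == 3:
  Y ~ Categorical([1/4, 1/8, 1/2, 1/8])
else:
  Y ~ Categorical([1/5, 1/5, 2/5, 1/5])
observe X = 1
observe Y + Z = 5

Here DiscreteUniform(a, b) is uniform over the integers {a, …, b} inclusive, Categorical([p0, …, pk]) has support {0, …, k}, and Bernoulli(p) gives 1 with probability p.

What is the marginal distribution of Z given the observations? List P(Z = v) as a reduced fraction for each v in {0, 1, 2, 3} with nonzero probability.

Enumerate traces; 2 have nonzero weight after conditioning:
  (X=1, Z=2, Y=3) weight 1/60
  (X=1, Z=3, Y=2) weight 1/24
Group by Z:
  weight(Z=2) = 1/60
  weight(Z=3) = 1/24
Total weight = 1/60 + 1/24 = 7/120
P(Z=2 | obs) = 1/60 / 7/120 = 2/7
P(Z=3 | obs) = 1/24 / 7/120 = 5/7

P(Z=2) = 2/7, P(Z=3) = 5/7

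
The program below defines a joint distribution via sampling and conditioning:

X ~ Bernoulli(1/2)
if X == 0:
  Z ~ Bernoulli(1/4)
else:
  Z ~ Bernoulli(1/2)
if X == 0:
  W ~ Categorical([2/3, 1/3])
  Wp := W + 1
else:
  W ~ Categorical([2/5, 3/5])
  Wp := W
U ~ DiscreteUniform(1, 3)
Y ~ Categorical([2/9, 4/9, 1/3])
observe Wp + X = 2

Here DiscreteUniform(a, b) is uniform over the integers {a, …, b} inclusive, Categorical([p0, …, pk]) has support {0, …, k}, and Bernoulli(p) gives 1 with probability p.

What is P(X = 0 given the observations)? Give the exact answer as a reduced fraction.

Enumerate traces; 36 have nonzero weight after conditioning:
  (X=0, Z=0, W=1, U=1, Y=0) weight 1/108
  (X=0, Z=0, W=1, U=1, Y=1) weight 1/54
  (X=0, Z=0, W=1, U=1, Y=2) weight 1/72
  (X=0, Z=0, W=1, U=2, Y=0) weight 1/108
  (X=0, Z=0, W=1, U=2, Y=1) weight 1/54
  (X=0, Z=0, W=1, U=2, Y=2) weight 1/72
  (X=0, Z=0, W=1, U=3, Y=0) weight 1/108
  (X=0, Z=0, W=1, U=3, Y=1) weight 1/54
  (X=1, Z=0, W=1, U=1, Y=0) weight 1/90
  … 27 more
Group by X:
  weight(X=0) = 1/6
  weight(X=1) = 3/10
Total weight = 1/6 + 3/10 = 7/15
P(X=0 | obs) = 1/6 / 7/15 = 5/14
P(X=1 | obs) = 3/10 / 7/15 = 9/14

P(X = 0 | obs) = 5/14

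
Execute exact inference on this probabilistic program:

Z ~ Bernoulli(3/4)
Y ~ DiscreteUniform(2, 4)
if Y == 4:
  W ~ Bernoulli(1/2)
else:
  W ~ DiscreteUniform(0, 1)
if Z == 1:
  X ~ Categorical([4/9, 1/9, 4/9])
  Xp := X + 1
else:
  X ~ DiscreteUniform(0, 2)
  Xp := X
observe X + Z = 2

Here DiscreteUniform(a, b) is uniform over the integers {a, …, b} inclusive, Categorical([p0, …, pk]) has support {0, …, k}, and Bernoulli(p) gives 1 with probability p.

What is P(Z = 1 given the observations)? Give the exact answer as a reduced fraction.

Enumerate traces; 12 have nonzero weight after conditioning:
  (Z=0, Y=2, W=0, X=2) weight 1/72
  (Z=0, Y=2, W=1, X=2) weight 1/72
  (Z=0, Y=3, W=0, X=2) weight 1/72
  (Z=0, Y=3, W=1, X=2) weight 1/72
  (Z=0, Y=4, W=0, X=2) weight 1/72
  (Z=0, Y=4, W=1, X=2) weight 1/72
  (Z=1, Y=2, W=0, X=1) weight 1/72
  (Z=1, Y=2, W=1, X=1) weight 1/72
  … 4 more
Group by Z:
  weight(Z=0) = 1/12
  weight(Z=1) = 1/12
Total weight = 1/12 + 1/12 = 1/6
P(Z=0 | obs) = 1/12 / 1/6 = 1/2
P(Z=1 | obs) = 1/12 / 1/6 = 1/2

P(Z = 1 | obs) = 1/2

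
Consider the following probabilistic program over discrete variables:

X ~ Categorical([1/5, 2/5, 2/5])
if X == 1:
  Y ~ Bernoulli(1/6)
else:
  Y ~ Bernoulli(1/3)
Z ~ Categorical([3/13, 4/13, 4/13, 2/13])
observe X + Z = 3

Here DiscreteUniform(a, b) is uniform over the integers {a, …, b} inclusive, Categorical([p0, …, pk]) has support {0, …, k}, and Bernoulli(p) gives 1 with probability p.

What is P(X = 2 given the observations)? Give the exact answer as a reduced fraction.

P(X = 2 | obs) = 4/9

Enumerate traces; 6 have nonzero weight after conditioning:
  (X=0, Y=0, Z=3) weight 4/195
  (X=0, Y=1, Z=3) weight 2/195
  (X=1, Y=0, Z=2) weight 4/39
  (X=1, Y=1, Z=2) weight 4/195
  (X=2, Y=0, Z=1) weight 16/195
  (X=2, Y=1, Z=1) weight 8/195
Group by X:
  weight(X=0) = 2/65
  weight(X=1) = 8/65
  weight(X=2) = 8/65
Total weight = 2/65 + 8/65 + 8/65 = 18/65
P(X=0 | obs) = 2/65 / 18/65 = 1/9
P(X=1 | obs) = 8/65 / 18/65 = 4/9
P(X=2 | obs) = 8/65 / 18/65 = 4/9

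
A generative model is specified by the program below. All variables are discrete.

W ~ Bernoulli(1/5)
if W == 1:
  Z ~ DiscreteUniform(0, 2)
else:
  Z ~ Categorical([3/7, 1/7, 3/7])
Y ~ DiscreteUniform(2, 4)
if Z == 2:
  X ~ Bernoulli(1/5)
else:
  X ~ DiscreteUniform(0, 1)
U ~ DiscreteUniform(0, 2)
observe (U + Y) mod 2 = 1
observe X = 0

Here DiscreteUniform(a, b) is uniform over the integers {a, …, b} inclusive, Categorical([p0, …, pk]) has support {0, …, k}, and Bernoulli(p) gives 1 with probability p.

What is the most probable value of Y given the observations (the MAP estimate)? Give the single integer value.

Enumerate traces; 24 have nonzero weight after conditioning:
  (W=0, Z=0, Y=2, X=0, U=1) weight 2/105
  (W=0, Z=0, Y=3, X=0, U=0) weight 2/105
  (W=0, Z=0, Y=3, X=0, U=2) weight 2/105
  (W=0, Z=0, Y=4, X=0, U=1) weight 2/105
  (W=0, Z=1, Y=2, X=0, U=1) weight 2/315
  (W=0, Z=1, Y=3, X=0, U=0) weight 2/315
  (W=0, Z=1, Y=3, X=0, U=2) weight 2/315
  (W=0, Z=1, Y=4, X=0, U=1) weight 2/315
  … 16 more
Group by Y:
  weight(Y=2) = 109/1575
  weight(Y=3) = 218/1575
  weight(Y=4) = 109/1575
Total weight = 109/1575 + 218/1575 + 109/1575 = 436/1575
P(Y=2 | obs) = 109/1575 / 436/1575 = 1/4
P(Y=3 | obs) = 218/1575 / 436/1575 = 1/2
P(Y=4 | obs) = 109/1575 / 436/1575 = 1/4
argmax = 3

argmax_v P(Y = v | obs) = 3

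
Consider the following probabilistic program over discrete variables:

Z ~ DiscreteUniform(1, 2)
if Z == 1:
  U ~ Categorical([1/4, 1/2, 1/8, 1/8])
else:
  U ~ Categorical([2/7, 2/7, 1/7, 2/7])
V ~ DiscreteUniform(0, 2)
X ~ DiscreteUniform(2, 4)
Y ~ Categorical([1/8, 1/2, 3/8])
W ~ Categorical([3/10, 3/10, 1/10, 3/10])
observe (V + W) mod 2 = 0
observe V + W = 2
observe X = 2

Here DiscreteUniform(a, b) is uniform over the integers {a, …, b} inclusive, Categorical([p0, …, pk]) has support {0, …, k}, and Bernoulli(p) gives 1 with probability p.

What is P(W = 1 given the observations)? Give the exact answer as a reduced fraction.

P(W = 1 | obs) = 3/7

Enumerate traces; 72 have nonzero weight after conditioning:
  (Z=1, U=0, V=0, X=2, Y=0, W=2) weight 1/5760
  (Z=1, U=0, V=0, X=2, Y=1, W=2) weight 1/1440
  (Z=1, U=0, V=0, X=2, Y=2, W=2) weight 1/1920
  (Z=1, U=0, V=1, X=2, Y=0, W=1) weight 1/1920
  (Z=1, U=0, V=1, X=2, Y=1, W=1) weight 1/480
  (Z=1, U=0, V=1, X=2, Y=2, W=1) weight 1/640
  (Z=1, U=0, V=2, X=2, Y=0, W=0) weight 1/1920
  (Z=1, U=0, V=2, X=2, Y=1, W=0) weight 1/480
  … 64 more
Group by W:
  weight(W=0) = 1/30
  weight(W=1) = 1/30
  weight(W=2) = 1/90
Total weight = 1/30 + 1/30 + 1/90 = 7/90
P(W=0 | obs) = 1/30 / 7/90 = 3/7
P(W=1 | obs) = 1/30 / 7/90 = 3/7
P(W=2 | obs) = 1/90 / 7/90 = 1/7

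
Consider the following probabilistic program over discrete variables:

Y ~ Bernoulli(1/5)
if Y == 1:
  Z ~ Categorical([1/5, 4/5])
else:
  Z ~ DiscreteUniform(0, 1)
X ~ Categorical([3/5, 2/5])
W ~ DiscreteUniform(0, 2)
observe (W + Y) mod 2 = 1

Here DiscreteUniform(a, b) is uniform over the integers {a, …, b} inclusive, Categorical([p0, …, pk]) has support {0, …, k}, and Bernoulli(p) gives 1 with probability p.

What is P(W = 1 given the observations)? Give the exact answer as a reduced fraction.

Enumerate traces; 12 have nonzero weight after conditioning:
  (Y=0, Z=0, X=0, W=1) weight 2/25
  (Y=0, Z=0, X=1, W=1) weight 4/75
  (Y=0, Z=1, X=0, W=1) weight 2/25
  (Y=0, Z=1, X=1, W=1) weight 4/75
  (Y=1, Z=0, X=0, W=0) weight 1/125
  (Y=1, Z=0, X=0, W=2) weight 1/125
  (Y=1, Z=0, X=1, W=0) weight 2/375
  (Y=1, Z=0, X=1, W=2) weight 2/375
  … 4 more
Group by W:
  weight(W=0) = 1/15
  weight(W=1) = 4/15
  weight(W=2) = 1/15
Total weight = 1/15 + 4/15 + 1/15 = 2/5
P(W=0 | obs) = 1/15 / 2/5 = 1/6
P(W=1 | obs) = 4/15 / 2/5 = 2/3
P(W=2 | obs) = 1/15 / 2/5 = 1/6

P(W = 1 | obs) = 2/3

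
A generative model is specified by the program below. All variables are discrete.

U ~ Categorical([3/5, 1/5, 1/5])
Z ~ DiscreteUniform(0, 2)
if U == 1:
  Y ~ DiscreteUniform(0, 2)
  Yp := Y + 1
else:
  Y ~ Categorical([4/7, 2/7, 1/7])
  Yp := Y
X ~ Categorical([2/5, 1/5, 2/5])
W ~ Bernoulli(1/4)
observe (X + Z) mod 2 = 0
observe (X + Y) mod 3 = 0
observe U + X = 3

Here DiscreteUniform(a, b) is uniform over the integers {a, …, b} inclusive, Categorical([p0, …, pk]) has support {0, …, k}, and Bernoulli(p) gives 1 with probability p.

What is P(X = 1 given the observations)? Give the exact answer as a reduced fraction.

P(X = 1 | obs) = 3/31

Enumerate traces; 6 have nonzero weight after conditioning:
  (U=1, Z=0, Y=1, X=2, W=0) weight 1/150
  (U=1, Z=0, Y=1, X=2, W=1) weight 1/450
  (U=1, Z=2, Y=1, X=2, W=0) weight 1/150
  (U=1, Z=2, Y=1, X=2, W=1) weight 1/450
  (U=2, Z=1, Y=2, X=1, W=0) weight 1/700
  (U=2, Z=1, Y=2, X=1, W=1) weight 1/2100
Group by X:
  weight(X=1) = 1/525
  weight(X=2) = 4/225
Total weight = 1/525 + 4/225 = 31/1575
P(X=1 | obs) = 1/525 / 31/1575 = 3/31
P(X=2 | obs) = 4/225 / 31/1575 = 28/31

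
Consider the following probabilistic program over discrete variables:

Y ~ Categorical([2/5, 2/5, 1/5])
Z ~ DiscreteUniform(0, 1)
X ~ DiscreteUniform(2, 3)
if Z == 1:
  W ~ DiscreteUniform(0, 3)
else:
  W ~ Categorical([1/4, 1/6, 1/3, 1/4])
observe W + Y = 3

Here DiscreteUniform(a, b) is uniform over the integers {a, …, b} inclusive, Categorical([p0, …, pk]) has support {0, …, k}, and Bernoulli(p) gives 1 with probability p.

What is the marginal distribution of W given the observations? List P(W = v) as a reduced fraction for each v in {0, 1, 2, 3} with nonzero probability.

P(W=1) = 5/31, P(W=2) = 14/31, P(W=3) = 12/31

Enumerate traces; 12 have nonzero weight after conditioning:
  (Y=0, Z=0, X=2, W=3) weight 1/40
  (Y=0, Z=0, X=3, W=3) weight 1/40
  (Y=0, Z=1, X=2, W=3) weight 1/40
  (Y=0, Z=1, X=3, W=3) weight 1/40
  (Y=1, Z=0, X=2, W=2) weight 1/30
  (Y=1, Z=0, X=3, W=2) weight 1/30
  (Y=1, Z=1, X=2, W=2) weight 1/40
  (Y=1, Z=1, X=3, W=2) weight 1/40
  (Y=2, Z=0, X=2, W=1) weight 1/120
  … 3 more
Group by W:
  weight(W=1) = 1/24
  weight(W=2) = 7/60
  weight(W=3) = 1/10
Total weight = 1/24 + 7/60 + 1/10 = 31/120
P(W=1 | obs) = 1/24 / 31/120 = 5/31
P(W=2 | obs) = 7/60 / 31/120 = 14/31
P(W=3 | obs) = 1/10 / 31/120 = 12/31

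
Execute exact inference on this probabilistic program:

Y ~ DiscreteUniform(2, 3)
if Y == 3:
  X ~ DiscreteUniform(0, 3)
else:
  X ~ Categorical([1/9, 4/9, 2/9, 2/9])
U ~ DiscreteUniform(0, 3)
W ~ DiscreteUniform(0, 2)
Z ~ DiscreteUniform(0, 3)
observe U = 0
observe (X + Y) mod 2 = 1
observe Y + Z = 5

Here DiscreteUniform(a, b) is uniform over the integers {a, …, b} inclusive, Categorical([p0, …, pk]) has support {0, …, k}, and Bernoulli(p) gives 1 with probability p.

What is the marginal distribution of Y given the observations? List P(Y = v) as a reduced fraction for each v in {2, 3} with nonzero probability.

Enumerate traces; 12 have nonzero weight after conditioning:
  (Y=2, X=1, U=0, W=0, Z=3) weight 1/216
  (Y=2, X=1, U=0, W=1, Z=3) weight 1/216
  (Y=2, X=1, U=0, W=2, Z=3) weight 1/216
  (Y=2, X=3, U=0, W=0, Z=3) weight 1/432
  (Y=2, X=3, U=0, W=1, Z=3) weight 1/432
  (Y=2, X=3, U=0, W=2, Z=3) weight 1/432
  (Y=3, X=0, U=0, W=0, Z=2) weight 1/384
  (Y=3, X=0, U=0, W=1, Z=2) weight 1/384
  … 4 more
Group by Y:
  weight(Y=2) = 1/48
  weight(Y=3) = 1/64
Total weight = 1/48 + 1/64 = 7/192
P(Y=2 | obs) = 1/48 / 7/192 = 4/7
P(Y=3 | obs) = 1/64 / 7/192 = 3/7

P(Y=2) = 4/7, P(Y=3) = 3/7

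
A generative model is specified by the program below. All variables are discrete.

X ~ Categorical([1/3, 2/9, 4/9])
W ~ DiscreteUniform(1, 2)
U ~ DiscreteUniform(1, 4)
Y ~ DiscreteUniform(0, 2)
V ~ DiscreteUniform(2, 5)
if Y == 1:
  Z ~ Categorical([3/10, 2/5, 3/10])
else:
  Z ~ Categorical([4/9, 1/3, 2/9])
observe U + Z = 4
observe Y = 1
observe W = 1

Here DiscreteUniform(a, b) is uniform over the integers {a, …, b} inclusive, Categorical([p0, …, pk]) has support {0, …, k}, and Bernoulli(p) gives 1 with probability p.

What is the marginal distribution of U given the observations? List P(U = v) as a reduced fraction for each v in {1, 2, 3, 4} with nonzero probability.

P(U=2) = 3/10, P(U=3) = 2/5, P(U=4) = 3/10

Enumerate traces; 36 have nonzero weight after conditioning:
  (X=0, W=1, U=2, Y=1, V=2, Z=2) weight 1/960
  (X=0, W=1, U=2, Y=1, V=3, Z=2) weight 1/960
  (X=0, W=1, U=2, Y=1, V=4, Z=2) weight 1/960
  (X=0, W=1, U=2, Y=1, V=5, Z=2) weight 1/960
  (X=0, W=1, U=3, Y=1, V=2, Z=1) weight 1/720
  (X=0, W=1, U=3, Y=1, V=3, Z=1) weight 1/720
  (X=0, W=1, U=3, Y=1, V=4, Z=1) weight 1/720
  (X=0, W=1, U=3, Y=1, V=5, Z=1) weight 1/720
  (X=0, W=1, U=4, Y=1, V=2, Z=0) weight 1/960
  … 27 more
Group by U:
  weight(U=2) = 1/80
  weight(U=3) = 1/60
  weight(U=4) = 1/80
Total weight = 1/80 + 1/60 + 1/80 = 1/24
P(U=2 | obs) = 1/80 / 1/24 = 3/10
P(U=3 | obs) = 1/60 / 1/24 = 2/5
P(U=4 | obs) = 1/80 / 1/24 = 3/10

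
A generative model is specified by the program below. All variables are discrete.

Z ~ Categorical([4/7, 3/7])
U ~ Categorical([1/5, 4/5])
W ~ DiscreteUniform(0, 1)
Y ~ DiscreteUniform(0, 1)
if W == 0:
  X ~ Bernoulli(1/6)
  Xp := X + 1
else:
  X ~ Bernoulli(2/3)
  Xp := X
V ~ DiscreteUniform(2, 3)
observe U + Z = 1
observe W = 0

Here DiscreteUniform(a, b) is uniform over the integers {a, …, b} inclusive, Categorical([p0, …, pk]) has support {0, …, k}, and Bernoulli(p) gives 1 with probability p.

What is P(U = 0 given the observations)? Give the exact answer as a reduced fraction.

P(U = 0 | obs) = 3/19

Enumerate traces; 16 have nonzero weight after conditioning:
  (Z=0, U=1, W=0, Y=0, X=0, V=2) weight 1/21
  (Z=0, U=1, W=0, Y=0, X=0, V=3) weight 1/21
  (Z=0, U=1, W=0, Y=0, X=1, V=2) weight 1/105
  (Z=0, U=1, W=0, Y=0, X=1, V=3) weight 1/105
  (Z=0, U=1, W=0, Y=1, X=0, V=2) weight 1/21
  (Z=0, U=1, W=0, Y=1, X=0, V=3) weight 1/21
  (Z=0, U=1, W=0, Y=1, X=1, V=2) weight 1/105
  (Z=0, U=1, W=0, Y=1, X=1, V=3) weight 1/105
  (Z=1, U=0, W=0, Y=0, X=0, V=2) weight 1/112
  … 7 more
Group by U:
  weight(U=0) = 3/70
  weight(U=1) = 8/35
Total weight = 3/70 + 8/35 = 19/70
P(U=0 | obs) = 3/70 / 19/70 = 3/19
P(U=1 | obs) = 8/35 / 19/70 = 16/19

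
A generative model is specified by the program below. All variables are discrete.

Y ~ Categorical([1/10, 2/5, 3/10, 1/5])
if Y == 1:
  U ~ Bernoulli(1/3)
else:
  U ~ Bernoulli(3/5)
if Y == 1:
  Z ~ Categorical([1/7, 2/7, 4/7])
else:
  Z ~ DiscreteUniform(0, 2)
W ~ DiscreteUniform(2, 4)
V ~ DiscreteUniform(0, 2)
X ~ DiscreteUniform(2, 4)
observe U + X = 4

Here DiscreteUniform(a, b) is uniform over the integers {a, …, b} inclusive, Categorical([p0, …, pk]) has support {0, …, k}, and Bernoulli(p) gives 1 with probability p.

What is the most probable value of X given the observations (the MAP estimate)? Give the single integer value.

argmax_v P(X = v | obs) = 4

Enumerate traces; 216 have nonzero weight after conditioning:
  (Y=0, U=0, Z=0, W=2, V=0, X=4) weight 1/2025
  (Y=0, U=0, Z=0, W=2, V=1, X=4) weight 1/2025
  (Y=0, U=0, Z=0, W=2, V=2, X=4) weight 1/2025
  (Y=0, U=0, Z=0, W=3, V=0, X=4) weight 1/2025
  (Y=0, U=0, Z=0, W=3, V=1, X=4) weight 1/2025
  (Y=0, U=0, Z=0, W=3, V=2, X=4) weight 1/2025
  (Y=0, U=0, Z=0, W=4, V=0, X=4) weight 1/2025
  (Y=0, U=0, Z=0, W=4, V=1, X=4) weight 1/2025
  (Y=0, U=1, Z=0, W=2, V=0, X=3) weight 1/1350
  … 207 more
Group by X:
  weight(X=3) = 37/225
  weight(X=4) = 38/225
Total weight = 37/225 + 38/225 = 1/3
P(X=3 | obs) = 37/225 / 1/3 = 37/75
P(X=4 | obs) = 38/225 / 1/3 = 38/75
argmax = 4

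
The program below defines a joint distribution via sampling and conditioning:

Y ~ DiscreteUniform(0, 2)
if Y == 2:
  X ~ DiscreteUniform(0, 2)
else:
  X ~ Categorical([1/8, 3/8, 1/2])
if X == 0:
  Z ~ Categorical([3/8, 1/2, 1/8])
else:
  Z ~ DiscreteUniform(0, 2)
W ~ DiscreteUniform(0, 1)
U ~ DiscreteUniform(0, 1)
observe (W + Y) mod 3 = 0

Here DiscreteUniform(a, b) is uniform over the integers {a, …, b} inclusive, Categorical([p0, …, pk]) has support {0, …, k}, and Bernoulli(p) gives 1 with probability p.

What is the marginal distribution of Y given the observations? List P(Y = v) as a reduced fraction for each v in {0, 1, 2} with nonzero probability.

Enumerate traces; 36 have nonzero weight after conditioning:
  (Y=0, X=0, Z=0, W=0, U=0) weight 1/256
  (Y=0, X=0, Z=0, W=0, U=1) weight 1/256
  (Y=0, X=0, Z=1, W=0, U=0) weight 1/192
  (Y=0, X=0, Z=1, W=0, U=1) weight 1/192
  (Y=0, X=0, Z=2, W=0, U=0) weight 1/768
  (Y=0, X=0, Z=2, W=0, U=1) weight 1/768
  (Y=0, X=1, Z=0, W=0, U=0) weight 1/96
  (Y=0, X=1, Z=0, W=0, U=1) weight 1/96
  (Y=2, X=0, Z=0, W=1, U=0) weight 1/96
  … 27 more
Group by Y:
  weight(Y=0) = 1/6
  weight(Y=2) = 1/6
Total weight = 1/6 + 1/6 = 1/3
P(Y=0 | obs) = 1/6 / 1/3 = 1/2
P(Y=2 | obs) = 1/6 / 1/3 = 1/2

P(Y=0) = 1/2, P(Y=2) = 1/2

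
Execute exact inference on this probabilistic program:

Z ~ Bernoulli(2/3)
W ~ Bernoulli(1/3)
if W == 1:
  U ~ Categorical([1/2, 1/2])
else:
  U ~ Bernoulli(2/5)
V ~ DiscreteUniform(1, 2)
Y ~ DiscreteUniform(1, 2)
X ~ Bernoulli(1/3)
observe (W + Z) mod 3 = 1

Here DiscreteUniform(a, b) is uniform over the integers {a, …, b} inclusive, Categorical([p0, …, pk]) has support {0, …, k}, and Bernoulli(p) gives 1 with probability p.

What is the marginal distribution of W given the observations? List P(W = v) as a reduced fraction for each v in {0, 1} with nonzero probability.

P(W=0) = 4/5, P(W=1) = 1/5

Enumerate traces; 32 have nonzero weight after conditioning:
  (Z=0, W=1, U=0, V=1, Y=1, X=0) weight 1/108
  (Z=0, W=1, U=0, V=1, Y=1, X=1) weight 1/216
  (Z=0, W=1, U=0, V=1, Y=2, X=0) weight 1/108
  (Z=0, W=1, U=0, V=1, Y=2, X=1) weight 1/216
  (Z=0, W=1, U=0, V=2, Y=1, X=0) weight 1/108
  (Z=0, W=1, U=0, V=2, Y=1, X=1) weight 1/216
  (Z=0, W=1, U=0, V=2, Y=2, X=0) weight 1/108
  (Z=0, W=1, U=0, V=2, Y=2, X=1) weight 1/216
  (Z=1, W=0, U=0, V=1, Y=1, X=0) weight 2/45
  … 23 more
Group by W:
  weight(W=0) = 4/9
  weight(W=1) = 1/9
Total weight = 4/9 + 1/9 = 5/9
P(W=0 | obs) = 4/9 / 5/9 = 4/5
P(W=1 | obs) = 1/9 / 5/9 = 1/5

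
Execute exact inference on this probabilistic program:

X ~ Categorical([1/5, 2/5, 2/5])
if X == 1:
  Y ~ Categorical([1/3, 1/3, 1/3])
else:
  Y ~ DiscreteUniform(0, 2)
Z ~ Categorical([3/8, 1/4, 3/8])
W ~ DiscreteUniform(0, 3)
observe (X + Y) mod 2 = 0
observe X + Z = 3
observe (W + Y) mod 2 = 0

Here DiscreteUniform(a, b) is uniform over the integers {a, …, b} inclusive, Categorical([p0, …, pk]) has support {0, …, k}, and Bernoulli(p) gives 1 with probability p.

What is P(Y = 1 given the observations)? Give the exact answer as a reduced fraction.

P(Y = 1 | obs) = 3/7

Enumerate traces; 6 have nonzero weight after conditioning:
  (X=1, Y=1, Z=2, W=1) weight 1/80
  (X=1, Y=1, Z=2, W=3) weight 1/80
  (X=2, Y=0, Z=1, W=0) weight 1/120
  (X=2, Y=0, Z=1, W=2) weight 1/120
  (X=2, Y=2, Z=1, W=0) weight 1/120
  (X=2, Y=2, Z=1, W=2) weight 1/120
Group by Y:
  weight(Y=0) = 1/60
  weight(Y=1) = 1/40
  weight(Y=2) = 1/60
Total weight = 1/60 + 1/40 + 1/60 = 7/120
P(Y=0 | obs) = 1/60 / 7/120 = 2/7
P(Y=1 | obs) = 1/40 / 7/120 = 3/7
P(Y=2 | obs) = 1/60 / 7/120 = 2/7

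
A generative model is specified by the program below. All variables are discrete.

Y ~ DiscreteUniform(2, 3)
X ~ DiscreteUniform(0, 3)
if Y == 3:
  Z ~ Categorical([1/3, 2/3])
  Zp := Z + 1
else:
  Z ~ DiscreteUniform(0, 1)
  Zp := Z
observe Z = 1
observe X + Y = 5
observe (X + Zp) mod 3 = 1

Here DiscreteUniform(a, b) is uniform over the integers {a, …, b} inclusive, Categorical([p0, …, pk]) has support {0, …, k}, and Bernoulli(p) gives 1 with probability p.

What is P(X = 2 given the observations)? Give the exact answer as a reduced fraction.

P(X = 2 | obs) = 4/7

Enumerate traces; 2 have nonzero weight after conditioning:
  (Y=2, X=3, Z=1) weight 1/16
  (Y=3, X=2, Z=1) weight 1/12
Group by X:
  weight(X=2) = 1/12
  weight(X=3) = 1/16
Total weight = 1/12 + 1/16 = 7/48
P(X=2 | obs) = 1/12 / 7/48 = 4/7
P(X=3 | obs) = 1/16 / 7/48 = 3/7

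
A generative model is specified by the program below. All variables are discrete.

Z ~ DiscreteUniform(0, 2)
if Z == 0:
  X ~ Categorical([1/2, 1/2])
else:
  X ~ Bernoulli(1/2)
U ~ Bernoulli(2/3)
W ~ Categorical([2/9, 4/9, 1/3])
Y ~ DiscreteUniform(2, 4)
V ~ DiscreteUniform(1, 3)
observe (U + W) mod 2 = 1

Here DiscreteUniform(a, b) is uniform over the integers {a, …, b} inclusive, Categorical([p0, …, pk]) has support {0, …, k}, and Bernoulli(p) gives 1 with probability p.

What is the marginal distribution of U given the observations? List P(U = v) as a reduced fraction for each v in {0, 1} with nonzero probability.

Enumerate traces; 162 have nonzero weight after conditioning:
  (Z=0, X=0, U=0, W=1, Y=2, V=1) weight 2/729
  (Z=0, X=0, U=0, W=1, Y=2, V=2) weight 2/729
  (Z=0, X=0, U=0, W=1, Y=2, V=3) weight 2/729
  (Z=0, X=0, U=0, W=1, Y=3, V=1) weight 2/729
  (Z=0, X=0, U=0, W=1, Y=3, V=2) weight 2/729
  (Z=0, X=0, U=0, W=1, Y=3, V=3) weight 2/729
  (Z=0, X=0, U=0, W=1, Y=4, V=1) weight 2/729
  (Z=0, X=0, U=0, W=1, Y=4, V=2) weight 2/729
  (Z=0, X=0, U=1, W=0, Y=2, V=1) weight 2/729
  … 153 more
Group by U:
  weight(U=0) = 4/27
  weight(U=1) = 10/27
Total weight = 4/27 + 10/27 = 14/27
P(U=0 | obs) = 4/27 / 14/27 = 2/7
P(U=1 | obs) = 10/27 / 14/27 = 5/7

P(U=0) = 2/7, P(U=1) = 5/7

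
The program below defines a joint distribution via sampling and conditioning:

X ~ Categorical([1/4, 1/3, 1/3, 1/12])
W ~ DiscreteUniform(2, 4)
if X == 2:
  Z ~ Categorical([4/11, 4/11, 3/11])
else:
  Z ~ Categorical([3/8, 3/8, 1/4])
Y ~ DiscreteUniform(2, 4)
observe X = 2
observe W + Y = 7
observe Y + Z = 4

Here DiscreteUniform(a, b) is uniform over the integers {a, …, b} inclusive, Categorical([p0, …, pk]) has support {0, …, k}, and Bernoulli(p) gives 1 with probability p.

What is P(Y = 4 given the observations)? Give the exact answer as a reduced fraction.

Enumerate traces; 2 have nonzero weight after conditioning:
  (X=2, W=3, Z=0, Y=4) weight 4/297
  (X=2, W=4, Z=1, Y=3) weight 4/297
Group by Y:
  weight(Y=3) = 4/297
  weight(Y=4) = 4/297
Total weight = 4/297 + 4/297 = 8/297
P(Y=3 | obs) = 4/297 / 8/297 = 1/2
P(Y=4 | obs) = 4/297 / 8/297 = 1/2

P(Y = 4 | obs) = 1/2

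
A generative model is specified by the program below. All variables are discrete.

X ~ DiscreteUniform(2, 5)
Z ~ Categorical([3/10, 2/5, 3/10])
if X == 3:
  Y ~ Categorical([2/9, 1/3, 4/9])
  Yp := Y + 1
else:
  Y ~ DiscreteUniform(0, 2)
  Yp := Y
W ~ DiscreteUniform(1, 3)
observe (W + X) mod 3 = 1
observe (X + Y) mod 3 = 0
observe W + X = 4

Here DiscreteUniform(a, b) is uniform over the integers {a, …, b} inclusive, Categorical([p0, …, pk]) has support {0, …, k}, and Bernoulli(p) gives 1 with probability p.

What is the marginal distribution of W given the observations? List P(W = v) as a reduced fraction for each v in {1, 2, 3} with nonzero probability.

Enumerate traces; 6 have nonzero weight after conditioning:
  (X=2, Z=0, Y=1, W=2) weight 1/120
  (X=2, Z=1, Y=1, W=2) weight 1/90
  (X=2, Z=2, Y=1, W=2) weight 1/120
  (X=3, Z=0, Y=0, W=1) weight 1/180
  (X=3, Z=1, Y=0, W=1) weight 1/135
  (X=3, Z=2, Y=0, W=1) weight 1/180
Group by W:
  weight(W=1) = 1/54
  weight(W=2) = 1/36
Total weight = 1/54 + 1/36 = 5/108
P(W=1 | obs) = 1/54 / 5/108 = 2/5
P(W=2 | obs) = 1/36 / 5/108 = 3/5

P(W=1) = 2/5, P(W=2) = 3/5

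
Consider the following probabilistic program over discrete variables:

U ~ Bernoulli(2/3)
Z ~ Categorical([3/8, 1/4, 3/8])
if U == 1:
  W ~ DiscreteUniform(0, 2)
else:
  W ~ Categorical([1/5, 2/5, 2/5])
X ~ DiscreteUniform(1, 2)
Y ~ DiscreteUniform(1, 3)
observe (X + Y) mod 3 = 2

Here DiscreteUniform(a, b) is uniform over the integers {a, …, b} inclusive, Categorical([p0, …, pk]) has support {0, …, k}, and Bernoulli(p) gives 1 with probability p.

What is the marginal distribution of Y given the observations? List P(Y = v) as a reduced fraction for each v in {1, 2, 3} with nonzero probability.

Enumerate traces; 36 have nonzero weight after conditioning:
  (U=0, Z=0, W=0, X=1, Y=1) weight 1/240
  (U=0, Z=0, W=0, X=2, Y=3) weight 1/240
  (U=0, Z=0, W=1, X=1, Y=1) weight 1/120
  (U=0, Z=0, W=1, X=2, Y=3) weight 1/120
  (U=0, Z=0, W=2, X=1, Y=1) weight 1/120
  (U=0, Z=0, W=2, X=2, Y=3) weight 1/120
  (U=0, Z=1, W=0, X=1, Y=1) weight 1/360
  (U=0, Z=1, W=0, X=2, Y=3) weight 1/360
  … 28 more
Group by Y:
  weight(Y=1) = 1/6
  weight(Y=3) = 1/6
Total weight = 1/6 + 1/6 = 1/3
P(Y=1 | obs) = 1/6 / 1/3 = 1/2
P(Y=3 | obs) = 1/6 / 1/3 = 1/2

P(Y=1) = 1/2, P(Y=3) = 1/2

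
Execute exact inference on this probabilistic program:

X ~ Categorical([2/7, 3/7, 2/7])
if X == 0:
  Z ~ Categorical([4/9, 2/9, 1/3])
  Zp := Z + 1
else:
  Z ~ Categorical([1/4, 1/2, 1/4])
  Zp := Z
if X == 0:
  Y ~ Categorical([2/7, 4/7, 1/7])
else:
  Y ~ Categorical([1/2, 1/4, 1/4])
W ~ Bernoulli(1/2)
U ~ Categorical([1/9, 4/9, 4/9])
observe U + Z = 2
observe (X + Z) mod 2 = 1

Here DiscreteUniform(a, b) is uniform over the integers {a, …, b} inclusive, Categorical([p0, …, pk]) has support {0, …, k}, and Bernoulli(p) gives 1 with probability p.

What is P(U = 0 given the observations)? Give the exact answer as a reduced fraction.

P(U = 0 | obs) = 27/343

Enumerate traces; 24 have nonzero weight after conditioning:
  (X=0, Z=1, Y=0, W=0, U=1) weight 16/3969
  (X=0, Z=1, Y=0, W=1, U=1) weight 16/3969
  (X=0, Z=1, Y=1, W=0, U=1) weight 32/3969
  (X=0, Z=1, Y=1, W=1, U=1) weight 32/3969
  (X=0, Z=1, Y=2, W=0, U=1) weight 8/3969
  (X=0, Z=1, Y=2, W=1, U=1) weight 8/3969
  (X=1, Z=0, Y=0, W=0, U=2) weight 1/84
  (X=1, Z=0, Y=0, W=1, U=2) weight 1/84
  (X=1, Z=2, Y=0, W=0, U=0) weight 1/336
  … 15 more
Group by U:
  weight(U=0) = 1/84
  weight(U=1) = 52/567
  weight(U=2) = 1/21
Total weight = 1/84 + 52/567 + 1/21 = 49/324
P(U=0 | obs) = 1/84 / 49/324 = 27/343
P(U=1 | obs) = 52/567 / 49/324 = 208/343
P(U=2 | obs) = 1/21 / 49/324 = 108/343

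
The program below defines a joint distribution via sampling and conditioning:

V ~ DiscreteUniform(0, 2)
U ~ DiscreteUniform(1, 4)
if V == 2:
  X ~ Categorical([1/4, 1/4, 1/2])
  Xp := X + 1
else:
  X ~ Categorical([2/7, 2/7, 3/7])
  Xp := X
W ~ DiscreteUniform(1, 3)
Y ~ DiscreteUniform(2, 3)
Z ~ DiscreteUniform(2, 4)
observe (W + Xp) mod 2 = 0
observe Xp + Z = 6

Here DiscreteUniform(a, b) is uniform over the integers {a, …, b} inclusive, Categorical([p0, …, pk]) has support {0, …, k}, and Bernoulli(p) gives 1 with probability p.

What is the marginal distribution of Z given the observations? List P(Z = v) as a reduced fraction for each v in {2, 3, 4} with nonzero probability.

P(Z=3) = 28/59, P(Z=4) = 31/59

Enumerate traces; 40 have nonzero weight after conditioning:
  (V=0, U=1, X=2, W=2, Y=2, Z=4) weight 1/504
  (V=0, U=1, X=2, W=2, Y=3, Z=4) weight 1/504
  (V=0, U=2, X=2, W=2, Y=2, Z=4) weight 1/504
  (V=0, U=2, X=2, W=2, Y=3, Z=4) weight 1/504
  (V=0, U=3, X=2, W=2, Y=2, Z=4) weight 1/504
  (V=0, U=3, X=2, W=2, Y=3, Z=4) weight 1/504
  (V=0, U=4, X=2, W=2, Y=2, Z=4) weight 1/504
  (V=0, U=4, X=2, W=2, Y=3, Z=4) weight 1/504
  (V=2, U=1, X=2, W=1, Y=2, Z=3) weight 1/432
  … 31 more
Group by Z:
  weight(Z=3) = 1/27
  weight(Z=4) = 31/756
Total weight = 1/27 + 31/756 = 59/756
P(Z=3 | obs) = 1/27 / 59/756 = 28/59
P(Z=4 | obs) = 31/756 / 59/756 = 31/59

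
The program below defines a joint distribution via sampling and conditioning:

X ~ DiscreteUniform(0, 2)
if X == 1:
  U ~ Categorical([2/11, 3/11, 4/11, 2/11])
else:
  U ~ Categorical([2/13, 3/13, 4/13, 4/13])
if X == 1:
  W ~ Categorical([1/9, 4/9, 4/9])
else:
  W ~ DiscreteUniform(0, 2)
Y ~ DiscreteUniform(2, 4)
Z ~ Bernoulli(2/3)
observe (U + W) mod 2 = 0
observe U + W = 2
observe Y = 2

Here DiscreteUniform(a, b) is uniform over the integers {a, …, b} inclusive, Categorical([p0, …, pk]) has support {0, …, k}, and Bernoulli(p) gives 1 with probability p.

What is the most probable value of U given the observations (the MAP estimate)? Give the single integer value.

argmax_v P(U = v | obs) = 1

Enumerate traces; 18 have nonzero weight after conditioning:
  (X=0, U=0, W=2, Y=2, Z=0) weight 2/1053
  (X=0, U=0, W=2, Y=2, Z=1) weight 4/1053
  (X=0, U=1, W=1, Y=2, Z=0) weight 1/351
  (X=0, U=1, W=1, Y=2, Z=1) weight 2/351
  (X=0, U=2, W=0, Y=2, Z=0) weight 4/1053
  (X=0, U=2, W=0, Y=2, Z=1) weight 8/1053
  (X=1, U=0, W=2, Y=2, Z=0) weight 8/2673
  (X=1, U=0, W=2, Y=2, Z=1) weight 16/2673
  … 10 more
Group by U:
  weight(U=0) = 236/11583
  weight(U=1) = 118/3861
  weight(U=2) = 316/11583
Total weight = 236/11583 + 118/3861 + 316/11583 = 302/3861
P(U=0 | obs) = 236/11583 / 302/3861 = 118/453
P(U=1 | obs) = 118/3861 / 302/3861 = 59/151
P(U=2 | obs) = 316/11583 / 302/3861 = 158/453
argmax = 1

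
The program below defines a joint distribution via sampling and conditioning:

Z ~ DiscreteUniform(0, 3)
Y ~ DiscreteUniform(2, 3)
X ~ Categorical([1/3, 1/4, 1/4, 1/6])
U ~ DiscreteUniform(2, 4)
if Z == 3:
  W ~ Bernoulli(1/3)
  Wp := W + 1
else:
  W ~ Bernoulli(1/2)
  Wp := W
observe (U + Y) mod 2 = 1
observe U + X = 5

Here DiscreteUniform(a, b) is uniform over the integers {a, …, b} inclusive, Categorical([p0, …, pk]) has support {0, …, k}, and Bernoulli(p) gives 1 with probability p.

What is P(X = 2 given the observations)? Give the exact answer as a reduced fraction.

Enumerate traces; 24 have nonzero weight after conditioning:
  (Z=0, Y=2, X=2, U=3, W=0) weight 1/192
  (Z=0, Y=2, X=2, U=3, W=1) weight 1/192
  (Z=0, Y=3, X=1, U=4, W=0) weight 1/192
  (Z=0, Y=3, X=1, U=4, W=1) weight 1/192
  (Z=0, Y=3, X=3, U=2, W=0) weight 1/288
  (Z=0, Y=3, X=3, U=2, W=1) weight 1/288
  (Z=1, Y=2, X=2, U=3, W=0) weight 1/192
  (Z=1, Y=2, X=2, U=3, W=1) weight 1/192
  … 16 more
Group by X:
  weight(X=1) = 1/24
  weight(X=2) = 1/24
  weight(X=3) = 1/36
Total weight = 1/24 + 1/24 + 1/36 = 1/9
P(X=1 | obs) = 1/24 / 1/9 = 3/8
P(X=2 | obs) = 1/24 / 1/9 = 3/8
P(X=3 | obs) = 1/36 / 1/9 = 1/4

P(X = 2 | obs) = 3/8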